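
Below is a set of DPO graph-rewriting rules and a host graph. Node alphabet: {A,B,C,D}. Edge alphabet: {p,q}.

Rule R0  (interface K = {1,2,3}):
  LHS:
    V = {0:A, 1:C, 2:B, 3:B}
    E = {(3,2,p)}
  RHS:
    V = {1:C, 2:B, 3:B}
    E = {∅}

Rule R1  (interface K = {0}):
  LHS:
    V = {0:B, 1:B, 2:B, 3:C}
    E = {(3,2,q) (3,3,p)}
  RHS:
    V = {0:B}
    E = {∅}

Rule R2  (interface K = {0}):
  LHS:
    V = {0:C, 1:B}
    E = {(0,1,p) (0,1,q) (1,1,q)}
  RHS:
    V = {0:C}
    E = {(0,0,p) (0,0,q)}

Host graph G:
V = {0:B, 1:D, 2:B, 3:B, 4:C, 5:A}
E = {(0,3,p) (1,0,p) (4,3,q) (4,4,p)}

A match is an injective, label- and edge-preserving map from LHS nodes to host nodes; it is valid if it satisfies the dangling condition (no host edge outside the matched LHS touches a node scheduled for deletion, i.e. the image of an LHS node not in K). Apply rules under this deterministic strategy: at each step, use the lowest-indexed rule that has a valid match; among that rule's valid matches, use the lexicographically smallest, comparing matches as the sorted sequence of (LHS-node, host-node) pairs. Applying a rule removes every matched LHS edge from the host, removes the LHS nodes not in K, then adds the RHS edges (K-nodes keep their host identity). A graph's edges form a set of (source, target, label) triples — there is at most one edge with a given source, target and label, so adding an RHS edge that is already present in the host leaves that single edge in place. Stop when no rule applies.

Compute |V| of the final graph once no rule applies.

[0] host  ⇒  6 nodes, 4 edges  {0-p->3 1-p->0 4-q->3 4-p->4}
[1] R0 @ {0↦5, 1↦4, 2↦3, 3↦0}  ⇒  5 nodes, 3 edges  {1-p->0 4-q->3 4-p->4}
[2] R1 @ {0↦0, 1↦2, 2↦3, 3↦4}  ⇒  2 nodes, 1 edges  {1-p->0}
final graph: no rule applies after step 2
NF nodes: {0:B, 1:D}

Answer: 2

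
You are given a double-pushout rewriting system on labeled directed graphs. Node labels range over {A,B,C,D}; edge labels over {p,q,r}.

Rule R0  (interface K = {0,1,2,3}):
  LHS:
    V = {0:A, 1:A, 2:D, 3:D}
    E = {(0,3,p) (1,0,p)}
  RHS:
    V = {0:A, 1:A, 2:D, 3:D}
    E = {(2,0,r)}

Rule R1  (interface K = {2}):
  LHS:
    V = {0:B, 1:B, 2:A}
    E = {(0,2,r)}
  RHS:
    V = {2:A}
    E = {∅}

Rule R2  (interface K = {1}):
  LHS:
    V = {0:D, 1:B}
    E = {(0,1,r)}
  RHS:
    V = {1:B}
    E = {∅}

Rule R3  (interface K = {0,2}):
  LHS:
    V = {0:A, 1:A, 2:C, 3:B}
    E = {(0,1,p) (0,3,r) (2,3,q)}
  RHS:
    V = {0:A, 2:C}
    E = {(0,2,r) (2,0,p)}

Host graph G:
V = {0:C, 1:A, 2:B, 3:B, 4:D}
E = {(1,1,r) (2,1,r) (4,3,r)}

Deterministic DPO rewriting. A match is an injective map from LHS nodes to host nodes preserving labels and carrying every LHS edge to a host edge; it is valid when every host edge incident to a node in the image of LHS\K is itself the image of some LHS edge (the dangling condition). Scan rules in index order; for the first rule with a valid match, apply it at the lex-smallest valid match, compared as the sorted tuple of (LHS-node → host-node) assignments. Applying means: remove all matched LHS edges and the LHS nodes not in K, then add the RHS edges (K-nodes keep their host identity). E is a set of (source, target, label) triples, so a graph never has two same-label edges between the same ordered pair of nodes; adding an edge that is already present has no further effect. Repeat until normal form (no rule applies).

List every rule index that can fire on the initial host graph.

R0: no valid match — LHS pattern not found
R1: no valid match — 1 raw match, all fail dangling condition
R2: 1 valid match — {0↦4, 1↦3}
R3: no valid match — LHS pattern not found

Answer: [R2]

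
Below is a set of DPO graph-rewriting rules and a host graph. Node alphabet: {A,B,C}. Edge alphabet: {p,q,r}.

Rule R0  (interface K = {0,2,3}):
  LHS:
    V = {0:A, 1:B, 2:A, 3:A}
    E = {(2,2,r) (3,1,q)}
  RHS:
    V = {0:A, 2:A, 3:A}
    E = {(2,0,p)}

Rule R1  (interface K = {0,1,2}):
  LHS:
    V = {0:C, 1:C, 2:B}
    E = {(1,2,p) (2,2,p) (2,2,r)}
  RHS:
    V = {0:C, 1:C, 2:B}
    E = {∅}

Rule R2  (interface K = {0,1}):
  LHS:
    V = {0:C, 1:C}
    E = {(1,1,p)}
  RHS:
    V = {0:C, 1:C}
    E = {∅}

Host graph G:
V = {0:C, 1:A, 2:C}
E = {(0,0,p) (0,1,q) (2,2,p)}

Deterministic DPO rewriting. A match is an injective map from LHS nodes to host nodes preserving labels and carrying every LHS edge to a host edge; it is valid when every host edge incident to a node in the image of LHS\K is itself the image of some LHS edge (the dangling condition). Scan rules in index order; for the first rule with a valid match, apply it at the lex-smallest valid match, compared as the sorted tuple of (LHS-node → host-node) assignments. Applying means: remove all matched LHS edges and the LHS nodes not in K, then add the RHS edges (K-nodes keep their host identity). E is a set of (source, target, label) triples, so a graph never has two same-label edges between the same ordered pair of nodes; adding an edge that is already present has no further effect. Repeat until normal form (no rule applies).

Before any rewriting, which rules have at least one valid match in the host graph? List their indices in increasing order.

R0: no valid match — LHS pattern not found
R1: no valid match — LHS pattern not found
R2: 2 valid matches — {0↦0, 1↦2}, {0↦2, 1↦0}

Answer: [R2]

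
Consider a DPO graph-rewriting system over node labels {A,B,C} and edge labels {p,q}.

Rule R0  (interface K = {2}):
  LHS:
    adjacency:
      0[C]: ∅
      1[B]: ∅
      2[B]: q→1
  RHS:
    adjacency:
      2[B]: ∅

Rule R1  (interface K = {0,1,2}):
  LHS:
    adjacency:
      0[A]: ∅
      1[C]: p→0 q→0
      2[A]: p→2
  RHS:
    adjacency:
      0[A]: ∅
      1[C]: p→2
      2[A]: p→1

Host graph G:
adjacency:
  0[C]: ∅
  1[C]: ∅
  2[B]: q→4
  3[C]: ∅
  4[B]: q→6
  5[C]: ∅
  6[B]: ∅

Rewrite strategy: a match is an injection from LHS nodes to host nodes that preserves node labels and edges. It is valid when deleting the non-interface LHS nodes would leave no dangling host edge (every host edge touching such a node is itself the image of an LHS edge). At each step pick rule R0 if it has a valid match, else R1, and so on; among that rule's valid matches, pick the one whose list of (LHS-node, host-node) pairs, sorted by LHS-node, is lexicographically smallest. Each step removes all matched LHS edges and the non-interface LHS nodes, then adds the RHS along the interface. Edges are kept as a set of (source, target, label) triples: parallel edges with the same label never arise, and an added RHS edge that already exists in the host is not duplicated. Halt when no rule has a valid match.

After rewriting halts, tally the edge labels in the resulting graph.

initial: |V|=7 |E|=2  E = 2-q->4 4-q->6
step 1: apply R0 at {0↦0, 1↦6, 2↦4}  → |V|=5 |E|=1  E = 2-q->4
step 2: apply R0 at {0↦1, 1↦4, 2↦2}  → |V|=3 |E|=0  E = ∅
halt: no rule applies after step 2
NF edges: []

Answer: (no edges)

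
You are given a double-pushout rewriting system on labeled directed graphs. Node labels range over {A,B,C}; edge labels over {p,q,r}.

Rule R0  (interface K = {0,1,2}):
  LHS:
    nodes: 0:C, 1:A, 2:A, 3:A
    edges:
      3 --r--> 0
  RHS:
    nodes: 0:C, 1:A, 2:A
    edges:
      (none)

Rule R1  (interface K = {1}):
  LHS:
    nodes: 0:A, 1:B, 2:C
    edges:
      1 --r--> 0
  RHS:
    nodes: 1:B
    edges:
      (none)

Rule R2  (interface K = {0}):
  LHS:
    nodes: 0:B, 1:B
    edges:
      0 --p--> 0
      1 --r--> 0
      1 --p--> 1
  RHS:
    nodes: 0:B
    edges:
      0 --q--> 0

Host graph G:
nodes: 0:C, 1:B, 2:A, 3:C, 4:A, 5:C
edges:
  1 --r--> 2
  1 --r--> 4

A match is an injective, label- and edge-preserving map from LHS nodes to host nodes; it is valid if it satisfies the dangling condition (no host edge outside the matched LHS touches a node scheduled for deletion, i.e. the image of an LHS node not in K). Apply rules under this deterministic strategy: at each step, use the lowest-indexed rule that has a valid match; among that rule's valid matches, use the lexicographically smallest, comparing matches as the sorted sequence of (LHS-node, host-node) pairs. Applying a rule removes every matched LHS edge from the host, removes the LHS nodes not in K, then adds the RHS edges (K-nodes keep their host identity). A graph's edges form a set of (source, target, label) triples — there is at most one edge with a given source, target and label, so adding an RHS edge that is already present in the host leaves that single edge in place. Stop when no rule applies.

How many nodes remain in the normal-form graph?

initial: |V|=6 |E|=2  E = 1-r->2 1-r->4
step 1: apply R1 at {0↦2, 1↦1, 2↦0}  → |V|=4 |E|=1  E = 1-r->4
step 2: apply R1 at {0↦4, 1↦1, 2↦3}  → |V|=2 |E|=0  E = ∅
halt: no rule applies after step 2
NF nodes: {1:B, 5:C}

Answer: 2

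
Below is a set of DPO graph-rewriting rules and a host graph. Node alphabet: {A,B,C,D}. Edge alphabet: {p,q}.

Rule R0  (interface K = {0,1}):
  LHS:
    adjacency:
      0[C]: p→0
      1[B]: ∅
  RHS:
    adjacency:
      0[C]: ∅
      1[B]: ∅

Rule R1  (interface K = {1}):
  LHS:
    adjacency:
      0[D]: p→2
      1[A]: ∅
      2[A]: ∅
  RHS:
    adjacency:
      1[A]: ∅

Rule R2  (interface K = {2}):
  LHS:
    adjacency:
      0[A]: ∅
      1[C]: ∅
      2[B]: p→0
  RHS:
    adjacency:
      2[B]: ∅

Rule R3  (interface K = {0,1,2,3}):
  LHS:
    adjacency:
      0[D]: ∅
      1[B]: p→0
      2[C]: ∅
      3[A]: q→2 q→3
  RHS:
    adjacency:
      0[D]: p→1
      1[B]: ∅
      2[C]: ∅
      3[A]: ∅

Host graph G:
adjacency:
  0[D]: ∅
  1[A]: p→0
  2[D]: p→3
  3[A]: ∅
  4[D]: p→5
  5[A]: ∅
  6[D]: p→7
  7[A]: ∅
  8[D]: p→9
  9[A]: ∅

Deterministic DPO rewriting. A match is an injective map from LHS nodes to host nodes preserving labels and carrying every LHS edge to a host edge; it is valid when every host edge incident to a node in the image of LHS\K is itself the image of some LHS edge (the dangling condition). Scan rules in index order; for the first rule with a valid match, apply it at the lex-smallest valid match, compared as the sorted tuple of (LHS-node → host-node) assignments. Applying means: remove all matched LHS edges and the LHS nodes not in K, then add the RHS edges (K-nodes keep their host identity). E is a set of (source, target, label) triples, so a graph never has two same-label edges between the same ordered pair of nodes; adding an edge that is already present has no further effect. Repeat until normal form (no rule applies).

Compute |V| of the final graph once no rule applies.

Answer: 2

Steps:
[0] host  ⇒  10 nodes, 5 edges  {1-p->0 2-p->3 4-p->5 6-p->7 8-p->9}
[1] R1 @ {0↦2, 1↦1, 2↦3}  ⇒  8 nodes, 4 edges  {1-p->0 4-p->5 6-p->7 8-p->9}
[2] R1 @ {0↦4, 1↦1, 2↦5}  ⇒  6 nodes, 3 edges  {1-p->0 6-p->7 8-p->9}
[3] R1 @ {0↦6, 1↦1, 2↦7}  ⇒  4 nodes, 2 edges  {1-p->0 8-p->9}
[4] R1 @ {0↦8, 1↦1, 2↦9}  ⇒  2 nodes, 1 edges  {1-p->0}
final graph: no rule applies after step 4
NF nodes: {0:D, 1:A}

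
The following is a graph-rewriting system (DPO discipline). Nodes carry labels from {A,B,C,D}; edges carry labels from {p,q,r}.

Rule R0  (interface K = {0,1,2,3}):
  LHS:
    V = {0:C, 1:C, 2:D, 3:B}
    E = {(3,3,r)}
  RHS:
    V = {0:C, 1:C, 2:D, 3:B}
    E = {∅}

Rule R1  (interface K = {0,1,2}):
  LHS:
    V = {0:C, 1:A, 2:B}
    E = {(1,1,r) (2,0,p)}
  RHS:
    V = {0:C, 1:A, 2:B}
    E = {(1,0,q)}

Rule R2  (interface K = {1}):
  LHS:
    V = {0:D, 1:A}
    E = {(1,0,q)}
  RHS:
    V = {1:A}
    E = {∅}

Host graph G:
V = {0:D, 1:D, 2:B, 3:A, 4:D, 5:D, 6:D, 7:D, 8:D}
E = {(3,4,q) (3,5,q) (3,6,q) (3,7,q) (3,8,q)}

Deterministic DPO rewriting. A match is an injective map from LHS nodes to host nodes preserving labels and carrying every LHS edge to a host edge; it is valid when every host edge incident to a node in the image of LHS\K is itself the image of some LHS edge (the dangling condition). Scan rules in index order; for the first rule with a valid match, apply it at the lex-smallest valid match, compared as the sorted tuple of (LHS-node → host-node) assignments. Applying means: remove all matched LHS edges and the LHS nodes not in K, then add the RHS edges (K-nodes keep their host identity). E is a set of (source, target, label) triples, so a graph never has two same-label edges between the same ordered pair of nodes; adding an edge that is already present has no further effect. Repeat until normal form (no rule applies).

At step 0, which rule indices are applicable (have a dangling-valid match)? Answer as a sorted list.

R0: no valid match — LHS pattern not found
R1: no valid match — LHS pattern not found
R2: 5 valid matches — {0↦4, 1↦3}, {0↦5, 1↦3}, {0↦6, 1↦3} (+2 more)

Answer: [R2]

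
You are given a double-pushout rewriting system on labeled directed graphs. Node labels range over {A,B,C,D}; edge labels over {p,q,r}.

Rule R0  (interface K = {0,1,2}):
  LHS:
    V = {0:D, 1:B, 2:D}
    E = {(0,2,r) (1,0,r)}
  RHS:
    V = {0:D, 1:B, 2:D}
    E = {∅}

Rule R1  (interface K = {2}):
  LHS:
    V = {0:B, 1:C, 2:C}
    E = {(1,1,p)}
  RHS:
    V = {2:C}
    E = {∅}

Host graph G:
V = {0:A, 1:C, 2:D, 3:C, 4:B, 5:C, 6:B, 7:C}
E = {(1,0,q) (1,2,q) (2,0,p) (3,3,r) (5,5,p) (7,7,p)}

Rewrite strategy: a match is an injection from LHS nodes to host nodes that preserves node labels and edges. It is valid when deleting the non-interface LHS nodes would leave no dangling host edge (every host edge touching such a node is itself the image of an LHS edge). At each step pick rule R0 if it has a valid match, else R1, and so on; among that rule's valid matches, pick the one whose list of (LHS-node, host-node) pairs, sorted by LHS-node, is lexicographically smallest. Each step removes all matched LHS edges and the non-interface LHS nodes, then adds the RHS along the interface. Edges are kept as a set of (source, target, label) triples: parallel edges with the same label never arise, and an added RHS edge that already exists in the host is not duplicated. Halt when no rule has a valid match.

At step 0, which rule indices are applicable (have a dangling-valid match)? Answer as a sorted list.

Answer: [R1]

Steps:
R0: no valid match — LHS pattern not found
R1: 12 valid matches — {0↦4, 1↦5, 2↦1}, {0↦4, 1↦5, 2↦3}, {0↦4, 1↦5, 2↦7} (+9 more)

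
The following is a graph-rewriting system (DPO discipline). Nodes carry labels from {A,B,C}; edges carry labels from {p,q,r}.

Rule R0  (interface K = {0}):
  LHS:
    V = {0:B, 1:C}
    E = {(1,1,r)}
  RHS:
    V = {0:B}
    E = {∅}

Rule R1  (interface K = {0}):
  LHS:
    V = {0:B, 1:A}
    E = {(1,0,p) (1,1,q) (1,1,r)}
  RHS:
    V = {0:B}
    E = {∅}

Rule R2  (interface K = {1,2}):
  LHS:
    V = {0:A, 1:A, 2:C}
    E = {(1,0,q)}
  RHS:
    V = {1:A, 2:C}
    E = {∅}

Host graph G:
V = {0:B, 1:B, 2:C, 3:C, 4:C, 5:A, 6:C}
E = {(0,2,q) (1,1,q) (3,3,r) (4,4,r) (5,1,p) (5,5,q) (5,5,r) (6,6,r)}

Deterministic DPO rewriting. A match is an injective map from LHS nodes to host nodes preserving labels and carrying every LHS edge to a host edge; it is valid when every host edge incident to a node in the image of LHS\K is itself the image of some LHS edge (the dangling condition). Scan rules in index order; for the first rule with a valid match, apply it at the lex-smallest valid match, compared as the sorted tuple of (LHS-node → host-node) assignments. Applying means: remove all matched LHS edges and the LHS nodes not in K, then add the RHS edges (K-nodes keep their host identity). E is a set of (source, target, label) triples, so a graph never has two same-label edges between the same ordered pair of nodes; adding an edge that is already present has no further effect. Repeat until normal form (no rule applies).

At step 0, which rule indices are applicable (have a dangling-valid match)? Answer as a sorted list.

Answer: [R0,R1]

Derivation:
R0: 6 valid matches — {0↦0, 1↦3}, {0↦0, 1↦4}, {0↦0, 1↦6} (+3 more)
R1: 1 valid match — {0↦1, 1↦5}
R2: no valid match — LHS pattern not found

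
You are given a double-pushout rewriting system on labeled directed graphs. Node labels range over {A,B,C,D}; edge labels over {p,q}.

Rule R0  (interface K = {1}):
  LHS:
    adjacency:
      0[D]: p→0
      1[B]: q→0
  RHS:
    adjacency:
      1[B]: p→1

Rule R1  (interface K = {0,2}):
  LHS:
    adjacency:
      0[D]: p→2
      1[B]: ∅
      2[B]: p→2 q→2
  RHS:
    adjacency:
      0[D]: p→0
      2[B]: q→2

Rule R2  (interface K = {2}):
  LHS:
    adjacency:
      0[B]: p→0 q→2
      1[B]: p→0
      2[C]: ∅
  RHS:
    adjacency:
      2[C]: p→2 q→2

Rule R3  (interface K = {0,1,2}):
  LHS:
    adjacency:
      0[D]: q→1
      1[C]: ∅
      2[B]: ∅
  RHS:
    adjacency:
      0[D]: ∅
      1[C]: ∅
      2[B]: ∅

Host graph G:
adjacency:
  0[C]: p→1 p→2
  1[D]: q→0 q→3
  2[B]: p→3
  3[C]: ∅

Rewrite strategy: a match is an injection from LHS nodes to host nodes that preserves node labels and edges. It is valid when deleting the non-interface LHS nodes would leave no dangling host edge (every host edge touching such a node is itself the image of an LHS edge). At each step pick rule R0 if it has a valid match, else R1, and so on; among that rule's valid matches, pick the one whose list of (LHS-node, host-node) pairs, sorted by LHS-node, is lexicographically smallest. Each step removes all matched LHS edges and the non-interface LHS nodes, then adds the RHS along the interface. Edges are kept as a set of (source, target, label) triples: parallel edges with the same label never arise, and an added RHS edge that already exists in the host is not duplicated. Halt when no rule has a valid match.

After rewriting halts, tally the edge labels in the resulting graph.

initial: |V|=4 |E|=5  E = 0-p->1 0-p->2 1-q->0 1-q->3 2-p->3
step 1: apply R3 at {0↦1, 1↦0, 2↦2}  → |V|=4 |E|=4  E = 0-p->1 0-p->2 1-q->3 2-p->3
step 2: apply R3 at {0↦1, 1↦3, 2↦2}  → |V|=4 |E|=3  E = 0-p->1 0-p->2 2-p->3
final graph: no rule applies after step 2
NF edges: [(0, 1, 'p'), (0, 2, 'p'), (2, 3, 'p')]

Answer: p:3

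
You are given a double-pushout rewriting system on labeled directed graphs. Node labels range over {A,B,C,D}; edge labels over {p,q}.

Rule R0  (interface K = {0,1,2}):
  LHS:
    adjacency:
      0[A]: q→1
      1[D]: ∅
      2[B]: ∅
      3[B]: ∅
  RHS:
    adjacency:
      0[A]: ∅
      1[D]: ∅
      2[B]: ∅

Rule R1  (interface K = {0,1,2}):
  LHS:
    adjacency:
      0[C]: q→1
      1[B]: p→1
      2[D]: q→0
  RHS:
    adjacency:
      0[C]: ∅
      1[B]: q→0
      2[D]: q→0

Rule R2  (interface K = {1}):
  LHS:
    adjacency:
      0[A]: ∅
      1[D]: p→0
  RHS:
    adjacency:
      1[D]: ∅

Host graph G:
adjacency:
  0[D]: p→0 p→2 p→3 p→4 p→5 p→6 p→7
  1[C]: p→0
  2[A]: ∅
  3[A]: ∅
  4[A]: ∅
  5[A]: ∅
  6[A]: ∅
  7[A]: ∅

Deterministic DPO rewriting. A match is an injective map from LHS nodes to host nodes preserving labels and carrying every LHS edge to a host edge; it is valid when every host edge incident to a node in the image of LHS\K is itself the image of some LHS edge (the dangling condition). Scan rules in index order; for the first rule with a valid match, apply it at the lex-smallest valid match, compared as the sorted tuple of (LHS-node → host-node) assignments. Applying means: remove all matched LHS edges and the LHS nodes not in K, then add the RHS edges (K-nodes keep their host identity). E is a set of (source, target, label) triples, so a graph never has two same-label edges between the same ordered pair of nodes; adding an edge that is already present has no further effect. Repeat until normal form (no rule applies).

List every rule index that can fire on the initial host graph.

R0: no valid match — LHS pattern not found
R1: no valid match — LHS pattern not found
R2: 6 valid matches — {0↦2, 1↦0}, {0↦3, 1↦0}, {0↦4, 1↦0} (+3 more)

Answer: [R2]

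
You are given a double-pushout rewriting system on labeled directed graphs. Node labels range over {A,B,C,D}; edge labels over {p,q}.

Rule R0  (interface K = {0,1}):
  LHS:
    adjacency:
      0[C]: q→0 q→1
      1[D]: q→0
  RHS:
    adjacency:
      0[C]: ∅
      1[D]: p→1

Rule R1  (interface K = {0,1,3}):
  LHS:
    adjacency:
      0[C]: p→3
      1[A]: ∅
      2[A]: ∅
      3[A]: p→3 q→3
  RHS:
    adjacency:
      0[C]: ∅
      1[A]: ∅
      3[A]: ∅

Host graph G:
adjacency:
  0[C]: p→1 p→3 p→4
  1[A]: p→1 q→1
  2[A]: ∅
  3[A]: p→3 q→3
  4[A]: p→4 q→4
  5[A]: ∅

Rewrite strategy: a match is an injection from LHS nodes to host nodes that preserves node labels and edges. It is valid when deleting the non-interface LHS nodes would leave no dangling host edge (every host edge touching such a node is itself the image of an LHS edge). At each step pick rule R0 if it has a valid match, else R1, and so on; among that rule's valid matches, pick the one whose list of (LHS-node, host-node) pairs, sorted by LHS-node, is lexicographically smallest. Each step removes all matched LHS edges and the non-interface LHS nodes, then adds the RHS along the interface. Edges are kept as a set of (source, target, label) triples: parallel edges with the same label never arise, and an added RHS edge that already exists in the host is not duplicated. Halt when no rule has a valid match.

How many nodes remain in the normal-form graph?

Answer: 3

Rewrite trace:
start.  V:6 E:9  edges: 0-p->1 0-p->3 0-p->4 1-p->1 1-q->1 3-p->3 3-q->3 4-p->4 4-q->4
1. fire R1 via {0↦0, 1↦1, 2↦2, 3↦3}  →  V:5 E:6  edges: 0-p->1 0-p->4 1-p->1 1-q->1 4-p->4 4-q->4
2. fire R1 via {0↦0, 1↦1, 2↦3, 3↦4}  →  V:4 E:3  edges: 0-p->1 1-p->1 1-q->1
3. fire R1 via {0↦0, 1↦4, 2↦5, 3↦1}  →  V:3 E:0  edges: ∅
final graph: no rule applies after step 3
NF nodes: {0:C, 1:A, 4:A}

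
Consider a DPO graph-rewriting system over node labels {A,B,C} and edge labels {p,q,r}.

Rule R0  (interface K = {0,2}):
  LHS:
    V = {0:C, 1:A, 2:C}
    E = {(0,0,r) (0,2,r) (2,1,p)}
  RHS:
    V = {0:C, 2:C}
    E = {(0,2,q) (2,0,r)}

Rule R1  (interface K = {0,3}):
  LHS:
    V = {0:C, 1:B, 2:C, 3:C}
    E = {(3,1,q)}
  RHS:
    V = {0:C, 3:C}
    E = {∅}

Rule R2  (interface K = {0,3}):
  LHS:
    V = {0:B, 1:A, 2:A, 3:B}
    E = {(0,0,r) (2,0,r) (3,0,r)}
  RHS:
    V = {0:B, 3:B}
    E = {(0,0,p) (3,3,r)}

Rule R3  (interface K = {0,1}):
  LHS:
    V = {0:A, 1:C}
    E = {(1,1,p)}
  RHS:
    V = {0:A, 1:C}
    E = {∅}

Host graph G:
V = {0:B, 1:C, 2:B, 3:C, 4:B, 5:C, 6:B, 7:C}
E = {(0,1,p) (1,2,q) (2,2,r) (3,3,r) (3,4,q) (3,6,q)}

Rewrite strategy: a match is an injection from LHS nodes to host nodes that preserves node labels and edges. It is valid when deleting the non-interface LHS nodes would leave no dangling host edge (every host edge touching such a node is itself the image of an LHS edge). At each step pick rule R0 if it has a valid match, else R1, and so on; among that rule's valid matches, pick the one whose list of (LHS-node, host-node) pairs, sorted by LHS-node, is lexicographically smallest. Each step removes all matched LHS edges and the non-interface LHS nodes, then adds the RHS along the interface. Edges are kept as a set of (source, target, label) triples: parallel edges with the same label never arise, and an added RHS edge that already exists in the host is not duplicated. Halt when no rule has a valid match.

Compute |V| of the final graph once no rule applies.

Answer: 4

Steps:
start.  V:8 E:6  edges: 0-p->1 1-q->2 2-r->2 3-r->3 3-q->4 3-q->6
1. fire R1 via {0↦1, 1↦4, 2↦5, 3↦3}  →  V:6 E:5  edges: 0-p->1 1-q->2 2-r->2 3-r->3 3-q->6
2. fire R1 via {0↦1, 1↦6, 2↦7, 3↦3}  →  V:4 E:4  edges: 0-p->1 1-q->2 2-r->2 3-r->3
halt: no rule applies after step 2
NF nodes: {0:B, 1:C, 2:B, 3:C}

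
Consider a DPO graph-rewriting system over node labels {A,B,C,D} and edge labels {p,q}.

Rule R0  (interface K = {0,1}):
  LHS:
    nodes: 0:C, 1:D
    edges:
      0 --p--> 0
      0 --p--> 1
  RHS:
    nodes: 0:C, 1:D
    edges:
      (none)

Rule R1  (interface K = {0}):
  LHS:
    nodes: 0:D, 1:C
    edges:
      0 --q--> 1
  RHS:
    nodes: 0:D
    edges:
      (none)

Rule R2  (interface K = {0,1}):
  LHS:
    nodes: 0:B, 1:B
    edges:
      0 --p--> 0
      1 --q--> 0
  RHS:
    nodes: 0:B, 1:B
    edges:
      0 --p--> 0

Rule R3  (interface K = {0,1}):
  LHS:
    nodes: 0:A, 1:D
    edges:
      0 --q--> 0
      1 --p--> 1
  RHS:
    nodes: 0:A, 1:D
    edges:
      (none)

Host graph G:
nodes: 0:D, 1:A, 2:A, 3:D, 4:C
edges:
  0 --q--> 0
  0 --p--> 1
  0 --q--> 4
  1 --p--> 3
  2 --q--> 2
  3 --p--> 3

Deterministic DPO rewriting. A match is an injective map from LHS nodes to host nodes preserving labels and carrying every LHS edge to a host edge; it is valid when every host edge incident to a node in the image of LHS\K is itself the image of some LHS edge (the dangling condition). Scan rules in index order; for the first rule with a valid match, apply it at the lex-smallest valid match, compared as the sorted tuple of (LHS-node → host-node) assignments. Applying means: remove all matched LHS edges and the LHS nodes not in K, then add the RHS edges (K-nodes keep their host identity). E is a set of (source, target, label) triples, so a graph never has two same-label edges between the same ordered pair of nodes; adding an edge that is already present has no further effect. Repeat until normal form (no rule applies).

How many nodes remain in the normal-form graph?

Answer: 4

Steps:
initial: |V|=5 |E|=6  E = 0-q->0 0-p->1 0-q->4 1-p->3 2-q->2 3-p->3
step 1: apply R1 at {0↦0, 1↦4}  → |V|=4 |E|=5  E = 0-q->0 0-p->1 1-p->3 2-q->2 3-p->3
step 2: apply R3 at {0↦2, 1↦3}  → |V|=4 |E|=3  E = 0-q->0 0-p->1 1-p->3
normal form: no rule applies after step 2
NF nodes: {0:D, 1:A, 2:A, 3:D}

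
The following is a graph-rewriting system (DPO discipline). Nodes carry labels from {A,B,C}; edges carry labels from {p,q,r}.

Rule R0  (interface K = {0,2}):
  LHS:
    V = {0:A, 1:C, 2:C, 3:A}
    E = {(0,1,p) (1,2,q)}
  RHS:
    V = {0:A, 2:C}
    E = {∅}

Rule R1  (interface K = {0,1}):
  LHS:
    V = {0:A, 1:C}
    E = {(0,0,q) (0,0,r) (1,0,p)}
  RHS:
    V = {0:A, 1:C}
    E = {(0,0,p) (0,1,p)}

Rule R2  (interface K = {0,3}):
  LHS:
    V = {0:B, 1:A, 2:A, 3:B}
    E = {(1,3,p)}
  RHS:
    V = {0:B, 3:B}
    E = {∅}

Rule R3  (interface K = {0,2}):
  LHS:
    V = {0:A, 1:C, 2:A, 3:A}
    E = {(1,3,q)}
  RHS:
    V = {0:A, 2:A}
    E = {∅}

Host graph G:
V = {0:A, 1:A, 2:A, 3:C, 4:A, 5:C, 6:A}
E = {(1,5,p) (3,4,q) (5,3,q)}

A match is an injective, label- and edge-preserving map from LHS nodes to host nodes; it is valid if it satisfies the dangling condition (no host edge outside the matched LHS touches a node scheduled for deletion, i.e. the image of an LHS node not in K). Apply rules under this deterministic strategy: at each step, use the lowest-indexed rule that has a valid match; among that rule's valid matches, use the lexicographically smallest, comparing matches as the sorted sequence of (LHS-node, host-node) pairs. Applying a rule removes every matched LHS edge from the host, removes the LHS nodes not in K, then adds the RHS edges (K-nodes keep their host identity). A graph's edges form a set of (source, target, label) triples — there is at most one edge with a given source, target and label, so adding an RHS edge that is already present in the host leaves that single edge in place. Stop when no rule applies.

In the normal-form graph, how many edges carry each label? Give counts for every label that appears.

initial: |V|=7 |E|=3  E = 1-p->5 3-q->4 5-q->3
step 1: apply R0 at {0↦1, 1↦5, 2↦3, 3↦0}  → |V|=5 |E|=1  E = 3-q->4
step 2: apply R3 at {0↦1, 1↦3, 2↦2, 3↦4}  → |V|=3 |E|=0  E = ∅
final graph: no rule applies after step 2
NF edges: []

Answer: (no edges)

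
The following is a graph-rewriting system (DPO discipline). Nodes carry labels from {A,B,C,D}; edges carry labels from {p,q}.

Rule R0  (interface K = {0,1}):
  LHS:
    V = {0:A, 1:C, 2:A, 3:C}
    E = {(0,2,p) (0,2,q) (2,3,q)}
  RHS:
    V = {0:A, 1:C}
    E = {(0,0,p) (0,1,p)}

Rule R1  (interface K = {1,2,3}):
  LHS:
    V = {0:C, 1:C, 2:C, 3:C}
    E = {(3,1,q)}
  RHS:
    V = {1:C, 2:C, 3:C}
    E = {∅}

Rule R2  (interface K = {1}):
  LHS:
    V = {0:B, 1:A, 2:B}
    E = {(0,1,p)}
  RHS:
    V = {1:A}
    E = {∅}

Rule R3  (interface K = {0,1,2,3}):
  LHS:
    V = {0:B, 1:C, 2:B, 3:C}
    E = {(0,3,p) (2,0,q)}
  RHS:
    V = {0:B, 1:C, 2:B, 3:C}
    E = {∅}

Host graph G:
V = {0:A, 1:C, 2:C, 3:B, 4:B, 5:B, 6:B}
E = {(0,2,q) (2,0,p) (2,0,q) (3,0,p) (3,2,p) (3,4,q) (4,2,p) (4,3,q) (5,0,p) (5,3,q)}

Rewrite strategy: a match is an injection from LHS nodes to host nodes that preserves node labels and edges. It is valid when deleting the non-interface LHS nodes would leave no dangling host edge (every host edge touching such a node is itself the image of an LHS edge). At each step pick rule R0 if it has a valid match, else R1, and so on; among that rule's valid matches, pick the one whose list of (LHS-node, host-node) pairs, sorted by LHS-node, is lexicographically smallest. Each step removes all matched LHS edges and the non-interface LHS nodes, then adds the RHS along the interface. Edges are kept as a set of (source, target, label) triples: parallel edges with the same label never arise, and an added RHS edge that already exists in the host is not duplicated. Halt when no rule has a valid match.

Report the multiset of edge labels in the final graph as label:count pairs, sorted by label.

start.  V:7 E:10  edges: 0-q->2 2-p->0 2-q->0 3-p->0 3-p->2 3-q->4 4-p->2 4-q->3 5-p->0 5-q->3
1. fire R3 via {0↦3, 1↦1, 2↦4, 3↦2}  →  V:7 E:8  edges: 0-q->2 2-p->0 2-q->0 3-p->0 3-q->4 4-p->2 5-p->0 5-q->3
2. fire R3 via {0↦4, 1↦1, 2↦3, 3↦2}  →  V:7 E:6  edges: 0-q->2 2-p->0 2-q->0 3-p->0 5-p->0 5-q->3
normal form: no rule applies after step 2
NF edges: [(0, 2, 'q'), (2, 0, 'p'), (2, 0, 'q'), (3, 0, 'p'), (5, 0, 'p'), (5, 3, 'q')]

Answer: p:3 q:3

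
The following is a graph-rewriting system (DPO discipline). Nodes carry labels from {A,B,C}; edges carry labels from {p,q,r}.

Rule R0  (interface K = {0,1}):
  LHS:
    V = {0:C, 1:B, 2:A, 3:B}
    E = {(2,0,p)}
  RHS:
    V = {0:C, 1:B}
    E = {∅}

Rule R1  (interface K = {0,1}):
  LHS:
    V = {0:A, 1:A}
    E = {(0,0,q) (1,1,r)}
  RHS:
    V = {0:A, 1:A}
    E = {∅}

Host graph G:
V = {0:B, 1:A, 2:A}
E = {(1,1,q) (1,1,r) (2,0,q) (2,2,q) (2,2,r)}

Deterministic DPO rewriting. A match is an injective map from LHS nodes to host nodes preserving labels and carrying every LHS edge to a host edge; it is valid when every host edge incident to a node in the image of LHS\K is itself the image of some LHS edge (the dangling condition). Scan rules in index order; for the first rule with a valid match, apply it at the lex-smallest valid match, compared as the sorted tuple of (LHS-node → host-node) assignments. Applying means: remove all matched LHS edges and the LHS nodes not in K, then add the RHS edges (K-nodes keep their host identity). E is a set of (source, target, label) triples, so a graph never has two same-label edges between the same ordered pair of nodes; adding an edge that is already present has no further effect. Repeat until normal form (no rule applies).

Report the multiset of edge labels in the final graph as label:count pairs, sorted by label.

Answer: q:1

Steps:
start.  V:3 E:5  edges: 1-q->1 1-r->1 2-q->0 2-q->2 2-r->2
1. fire R1 via {0↦1, 1↦2}  →  V:3 E:3  edges: 1-r->1 2-q->0 2-q->2
2. fire R1 via {0↦2, 1↦1}  →  V:3 E:1  edges: 2-q->0
final graph: no rule applies after step 2
NF edges: [(2, 0, 'q')]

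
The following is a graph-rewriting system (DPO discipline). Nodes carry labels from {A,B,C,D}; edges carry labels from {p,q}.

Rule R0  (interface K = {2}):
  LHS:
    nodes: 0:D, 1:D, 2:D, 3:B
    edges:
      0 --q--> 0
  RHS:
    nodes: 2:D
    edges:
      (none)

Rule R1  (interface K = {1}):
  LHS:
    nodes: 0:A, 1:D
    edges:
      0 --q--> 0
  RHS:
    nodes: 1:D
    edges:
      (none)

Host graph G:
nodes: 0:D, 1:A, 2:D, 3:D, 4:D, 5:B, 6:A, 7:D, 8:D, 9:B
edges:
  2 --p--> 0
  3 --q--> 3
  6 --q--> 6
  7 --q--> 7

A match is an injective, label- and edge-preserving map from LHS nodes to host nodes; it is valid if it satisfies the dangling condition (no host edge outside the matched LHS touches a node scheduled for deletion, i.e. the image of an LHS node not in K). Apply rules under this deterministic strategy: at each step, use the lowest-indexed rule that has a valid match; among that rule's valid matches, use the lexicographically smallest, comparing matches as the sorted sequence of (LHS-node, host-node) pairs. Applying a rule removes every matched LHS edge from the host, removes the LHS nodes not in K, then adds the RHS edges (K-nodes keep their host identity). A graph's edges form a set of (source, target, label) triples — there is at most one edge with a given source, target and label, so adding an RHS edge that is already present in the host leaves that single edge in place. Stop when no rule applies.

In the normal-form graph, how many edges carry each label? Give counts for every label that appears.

Answer: p:1

Derivation:
start.  V:10 E:4  edges: 2-p->0 3-q->3 6-q->6 7-q->7
1. fire R0 via {0↦3, 1↦4, 2↦0, 3↦5}  →  V:7 E:3  edges: 2-p->0 6-q->6 7-q->7
2. fire R0 via {0↦7, 1↦8, 2↦0, 3↦9}  →  V:4 E:2  edges: 2-p->0 6-q->6
3. fire R1 via {0↦6, 1↦0}  →  V:3 E:1  edges: 2-p->0
halt: no rule applies after step 3
NF edges: [(2, 0, 'p')]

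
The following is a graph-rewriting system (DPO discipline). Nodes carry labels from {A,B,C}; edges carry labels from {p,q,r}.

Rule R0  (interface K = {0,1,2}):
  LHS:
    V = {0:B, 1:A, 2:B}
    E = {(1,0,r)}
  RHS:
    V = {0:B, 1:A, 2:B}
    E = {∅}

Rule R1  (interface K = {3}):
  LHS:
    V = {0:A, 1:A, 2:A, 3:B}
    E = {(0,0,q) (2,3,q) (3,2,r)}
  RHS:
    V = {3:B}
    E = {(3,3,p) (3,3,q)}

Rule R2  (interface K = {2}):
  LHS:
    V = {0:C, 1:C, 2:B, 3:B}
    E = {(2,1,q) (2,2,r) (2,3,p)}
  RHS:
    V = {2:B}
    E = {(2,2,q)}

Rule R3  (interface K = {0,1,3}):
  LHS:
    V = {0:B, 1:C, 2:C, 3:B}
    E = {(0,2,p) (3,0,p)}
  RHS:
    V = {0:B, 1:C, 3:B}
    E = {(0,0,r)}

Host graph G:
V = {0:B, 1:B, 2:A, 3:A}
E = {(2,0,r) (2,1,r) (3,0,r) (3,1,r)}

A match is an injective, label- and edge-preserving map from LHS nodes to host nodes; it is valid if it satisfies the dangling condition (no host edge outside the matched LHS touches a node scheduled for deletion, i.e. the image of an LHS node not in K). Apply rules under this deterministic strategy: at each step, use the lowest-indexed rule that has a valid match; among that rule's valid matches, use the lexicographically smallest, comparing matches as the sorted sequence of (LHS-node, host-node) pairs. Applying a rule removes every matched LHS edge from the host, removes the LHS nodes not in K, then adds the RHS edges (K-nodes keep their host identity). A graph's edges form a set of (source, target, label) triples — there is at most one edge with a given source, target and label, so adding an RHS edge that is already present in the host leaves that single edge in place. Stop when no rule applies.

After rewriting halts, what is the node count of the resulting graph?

Answer: 4

Rewrite trace:
start.  V:4 E:4  edges: 2-r->0 2-r->1 3-r->0 3-r->1
1. fire R0 via {0↦0, 1↦2, 2↦1}  →  V:4 E:3  edges: 2-r->1 3-r->0 3-r->1
2. fire R0 via {0↦0, 1↦3, 2↦1}  →  V:4 E:2  edges: 2-r->1 3-r->1
3. fire R0 via {0↦1, 1↦2, 2↦0}  →  V:4 E:1  edges: 3-r->1
4. fire R0 via {0↦1, 1↦3, 2↦0}  →  V:4 E:0  edges: ∅
halt: no rule applies after step 4
NF nodes: {0:B, 1:B, 2:A, 3:A}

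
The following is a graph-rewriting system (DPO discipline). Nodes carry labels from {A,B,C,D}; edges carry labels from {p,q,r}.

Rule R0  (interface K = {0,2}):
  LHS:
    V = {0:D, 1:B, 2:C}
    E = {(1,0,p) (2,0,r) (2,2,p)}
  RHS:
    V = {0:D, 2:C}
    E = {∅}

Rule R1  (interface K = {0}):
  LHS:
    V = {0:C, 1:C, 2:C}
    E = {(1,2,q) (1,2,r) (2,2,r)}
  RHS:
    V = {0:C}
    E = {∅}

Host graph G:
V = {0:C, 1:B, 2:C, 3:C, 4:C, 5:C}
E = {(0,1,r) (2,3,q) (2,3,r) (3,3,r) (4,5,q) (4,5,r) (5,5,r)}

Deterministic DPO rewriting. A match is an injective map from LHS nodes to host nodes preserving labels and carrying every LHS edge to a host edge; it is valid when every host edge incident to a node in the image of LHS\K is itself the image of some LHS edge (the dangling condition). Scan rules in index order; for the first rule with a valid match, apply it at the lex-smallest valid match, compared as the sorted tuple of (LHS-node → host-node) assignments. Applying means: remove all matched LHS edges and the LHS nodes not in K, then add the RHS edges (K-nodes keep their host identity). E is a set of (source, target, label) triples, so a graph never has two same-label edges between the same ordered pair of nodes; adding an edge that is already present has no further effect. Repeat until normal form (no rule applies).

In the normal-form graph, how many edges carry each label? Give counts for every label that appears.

Answer: r:1

Steps:
initial: |V|=6 |E|=7  E = 0-r->1 2-q->3 2-r->3 3-r->3 4-q->5 4-r->5 5-r->5
step 1: apply R1 at {0↦0, 1↦2, 2↦3}  → |V|=4 |E|=4  E = 0-r->1 4-q->5 4-r->5 5-r->5
step 2: apply R1 at {0↦0, 1↦4, 2↦5}  → |V|=2 |E|=1  E = 0-r->1
final graph: no rule applies after step 2
NF edges: [(0, 1, 'r')]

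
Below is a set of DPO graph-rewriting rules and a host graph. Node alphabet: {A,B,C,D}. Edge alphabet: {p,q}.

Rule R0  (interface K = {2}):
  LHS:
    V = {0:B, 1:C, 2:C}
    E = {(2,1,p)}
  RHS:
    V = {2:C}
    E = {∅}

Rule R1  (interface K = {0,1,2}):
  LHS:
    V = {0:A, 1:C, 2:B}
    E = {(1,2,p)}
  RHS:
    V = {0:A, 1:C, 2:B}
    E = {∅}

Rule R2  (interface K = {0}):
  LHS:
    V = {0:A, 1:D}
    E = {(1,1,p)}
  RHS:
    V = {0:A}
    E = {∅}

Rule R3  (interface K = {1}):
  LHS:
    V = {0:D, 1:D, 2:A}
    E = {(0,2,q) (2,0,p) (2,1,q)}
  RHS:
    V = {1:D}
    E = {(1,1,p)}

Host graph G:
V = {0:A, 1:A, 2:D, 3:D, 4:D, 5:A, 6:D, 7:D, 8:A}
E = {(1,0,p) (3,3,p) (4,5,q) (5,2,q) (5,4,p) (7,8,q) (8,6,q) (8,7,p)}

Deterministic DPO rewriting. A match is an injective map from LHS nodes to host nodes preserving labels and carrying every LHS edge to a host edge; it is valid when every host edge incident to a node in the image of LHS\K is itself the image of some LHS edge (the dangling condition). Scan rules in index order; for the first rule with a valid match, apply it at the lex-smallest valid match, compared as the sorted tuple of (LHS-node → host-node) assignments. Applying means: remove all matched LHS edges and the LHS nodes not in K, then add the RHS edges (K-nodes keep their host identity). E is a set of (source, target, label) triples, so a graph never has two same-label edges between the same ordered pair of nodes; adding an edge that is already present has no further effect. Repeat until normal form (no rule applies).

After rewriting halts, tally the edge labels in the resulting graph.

[0] host  ⇒  9 nodes, 8 edges  {1-p->0 3-p->3 4-q->5 5-q->2 5-p->4 7-q->8 8-q->6 8-p->7}
[1] R2 @ {0↦0, 1↦3}  ⇒  8 nodes, 7 edges  {1-p->0 4-q->5 5-q->2 5-p->4 7-q->8 8-q->6 8-p->7}
[2] R3 @ {0↦4, 1↦2, 2↦5}  ⇒  6 nodes, 5 edges  {1-p->0 2-p->2 7-q->8 8-q->6 8-p->7}
[3] R2 @ {0↦0, 1↦2}  ⇒  5 nodes, 4 edges  {1-p->0 7-q->8 8-q->6 8-p->7}
[4] R3 @ {0↦7, 1↦6, 2↦8}  ⇒  3 nodes, 2 edges  {1-p->0 6-p->6}
[5] R2 @ {0↦0, 1↦6}  ⇒  2 nodes, 1 edges  {1-p->0}
final graph: no rule applies after step 5
NF edges: [(1, 0, 'p')]

Answer: p:1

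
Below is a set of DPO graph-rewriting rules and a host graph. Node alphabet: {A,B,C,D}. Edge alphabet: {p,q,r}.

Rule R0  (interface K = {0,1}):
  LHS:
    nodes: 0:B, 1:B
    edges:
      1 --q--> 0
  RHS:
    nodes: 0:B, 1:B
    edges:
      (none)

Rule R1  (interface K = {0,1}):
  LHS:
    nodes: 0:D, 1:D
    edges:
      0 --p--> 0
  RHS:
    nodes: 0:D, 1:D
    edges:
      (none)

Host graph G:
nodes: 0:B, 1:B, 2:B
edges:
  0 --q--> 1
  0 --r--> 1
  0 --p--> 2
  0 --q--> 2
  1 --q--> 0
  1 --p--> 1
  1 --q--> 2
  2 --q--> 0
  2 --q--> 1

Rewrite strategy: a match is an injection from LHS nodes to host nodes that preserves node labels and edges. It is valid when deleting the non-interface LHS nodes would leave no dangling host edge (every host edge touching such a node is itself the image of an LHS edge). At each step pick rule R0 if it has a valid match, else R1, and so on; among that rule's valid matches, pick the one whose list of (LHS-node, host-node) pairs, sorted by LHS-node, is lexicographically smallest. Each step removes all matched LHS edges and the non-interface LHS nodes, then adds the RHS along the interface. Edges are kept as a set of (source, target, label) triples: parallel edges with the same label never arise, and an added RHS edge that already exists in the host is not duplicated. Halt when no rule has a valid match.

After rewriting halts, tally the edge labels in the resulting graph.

Answer: p:2 r:1

Rewrite trace:
start.  V:3 E:9  edges: 0-q->1 0-r->1 0-p->2 0-q->2 1-q->0 1-p->1 1-q->2 2-q->0 2-q->1
1. fire R0 via {0↦0, 1↦1}  →  V:3 E:8  edges: 0-q->1 0-r->1 0-p->2 0-q->2 1-p->1 1-q->2 2-q->0 2-q->1
2. fire R0 via {0↦0, 1↦2}  →  V:3 E:7  edges: 0-q->1 0-r->1 0-p->2 0-q->2 1-p->1 1-q->2 2-q->1
3. fire R0 via {0↦1, 1↦0}  →  V:3 E:6  edges: 0-r->1 0-p->2 0-q->2 1-p->1 1-q->2 2-q->1
4. fire R0 via {0↦1, 1↦2}  →  V:3 E:5  edges: 0-r->1 0-p->2 0-q->2 1-p->1 1-q->2
5. fire R0 via {0↦2, 1↦0}  →  V:3 E:4  edges: 0-r->1 0-p->2 1-p->1 1-q->2
6. fire R0 via {0↦2, 1↦1}  →  V:3 E:3  edges: 0-r->1 0-p->2 1-p->1
normal form: no rule applies after step 6
NF edges: [(0, 1, 'r'), (0, 2, 'p'), (1, 1, 'p')]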